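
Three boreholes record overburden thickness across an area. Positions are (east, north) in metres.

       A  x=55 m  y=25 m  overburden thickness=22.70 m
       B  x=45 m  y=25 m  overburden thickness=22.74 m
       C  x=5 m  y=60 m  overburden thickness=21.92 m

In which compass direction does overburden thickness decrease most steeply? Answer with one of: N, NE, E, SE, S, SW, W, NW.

N

Differences from A: to B (Δx, Δy, Δh) = (-10, 0, +0.04); to C = (-50, 35, -0.78).
Solve a·Δx + b·Δy = Δd: det = (-10)·35 − (-50)·0 = -350.
∂d/∂x = [(+0.04)·35 − (-0.78)·0] / -350 = -0.004000
∂d/∂y = [(-10)·(-0.78) − (-50)·(+0.04)] / -350 = -0.02800
Steepest decrease is along −∇f = (+0.004000 E, +0.02800 N) → north.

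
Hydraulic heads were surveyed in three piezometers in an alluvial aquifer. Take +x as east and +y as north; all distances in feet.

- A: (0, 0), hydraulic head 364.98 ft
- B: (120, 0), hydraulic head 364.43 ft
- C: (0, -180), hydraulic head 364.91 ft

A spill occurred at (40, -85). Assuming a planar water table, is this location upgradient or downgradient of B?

upgradient

∂h/∂x = (364.43 − 364.98) / (120 − 0) = -0.004583
∂h/∂y = (364.91 − 364.98) / (-180 − 0) = +0.0003889
Head at (40, -85) = 364.98 + (-0.004583)·(40) + (+0.0003889)·(-85) = 364.76 ft.
That is higher than the 364.43 ft at B, so the point is upgradient.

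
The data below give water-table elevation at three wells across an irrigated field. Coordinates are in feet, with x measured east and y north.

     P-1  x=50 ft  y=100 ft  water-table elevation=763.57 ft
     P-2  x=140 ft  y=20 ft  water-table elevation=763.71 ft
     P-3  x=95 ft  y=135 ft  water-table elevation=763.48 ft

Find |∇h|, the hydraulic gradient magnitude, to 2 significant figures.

Taking P-1 as reference: P-2−P-1 = (90, -80, +0.14); P-3−P-1 = (45, 35, -0.09).
Determinant of the coordinate differences = 90·35 − 45·(-80) = 6750.
∂h/∂x = [(+0.14)·35 − (-0.09)·(-80)] / 6750 = -0.0003407
∂h/∂y = [90·(-0.09) − 45·(+0.14)] / 6750 = -0.002133
|∇h| = √(-0.0003407² + -0.002133²) = 0.00216

0.0022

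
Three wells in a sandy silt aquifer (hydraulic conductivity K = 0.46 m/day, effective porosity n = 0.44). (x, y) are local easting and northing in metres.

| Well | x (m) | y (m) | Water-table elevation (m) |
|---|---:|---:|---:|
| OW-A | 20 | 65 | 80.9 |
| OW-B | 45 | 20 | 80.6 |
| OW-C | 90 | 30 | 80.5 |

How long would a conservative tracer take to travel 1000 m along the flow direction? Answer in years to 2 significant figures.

450 years

Taking OW-A as reference: OW-B−OW-A = (25, -45, -0.3); OW-C−OW-A = (70, -35, -0.4).
Determinant of the coordinate differences = 25·(-35) − 70·(-45) = 2275.
∂h/∂x = [(-0.3)·(-35) − (-0.4)·(-45)] / 2275 = -0.003297
∂h/∂y = [25·(-0.4) − 70·(-0.3)] / 2275 = +0.004835
|∇h| = √(-0.003297² + 0.004835²) = 0.005852
Seepage velocity v = K·i/n = 0.46 × 0.005852 / 0.44 = 0.006118 m/day.
t = 1000 / 0.006118 = 1.635e+05 days = 448 years.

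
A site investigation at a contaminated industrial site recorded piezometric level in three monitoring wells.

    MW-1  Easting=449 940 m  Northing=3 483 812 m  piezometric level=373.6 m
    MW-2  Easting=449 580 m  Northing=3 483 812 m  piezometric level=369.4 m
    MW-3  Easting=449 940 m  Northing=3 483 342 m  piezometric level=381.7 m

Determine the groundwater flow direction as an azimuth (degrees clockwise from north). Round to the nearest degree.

326°

∂h/∂x = (369.4 − 373.6) / (449580 − 449940) = +0.01167
∂h/∂y = (381.7 − 373.6) / (3483342 − 3483812) = -0.01723
Flow direction (−∇h) has components (-0.01167 E, +0.01723 N).
Azimuth = atan2(E, N) = atan2(-0.01167, +0.01723) = 325.9° ≈ 326°.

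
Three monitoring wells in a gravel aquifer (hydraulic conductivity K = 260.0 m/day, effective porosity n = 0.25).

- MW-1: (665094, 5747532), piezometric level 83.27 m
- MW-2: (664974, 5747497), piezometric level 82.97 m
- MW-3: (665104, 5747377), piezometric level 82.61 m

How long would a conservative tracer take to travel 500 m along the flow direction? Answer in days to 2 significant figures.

With h = a·x + b·y + c and MW-1 as origin, the differences give:
  (-120)·a + (-35)·b = -0.30
  10·a + (-155)·b = -0.66
Eliminate b (×(-155) and ×(-35), subtract): 18950·a = 23.400 → a = ∂h/∂x = +0.001235
Back-substitute: b = ∂h/∂y = +0.004338.
|∇h| = √(0.001235² + 0.004338²) = 0.00451
Seepage velocity v = K·i/n = 260.0 × 0.00451 / 0.25 = 4.69 m/day.
t = 500 / 4.69 = 106.6 days.

110 days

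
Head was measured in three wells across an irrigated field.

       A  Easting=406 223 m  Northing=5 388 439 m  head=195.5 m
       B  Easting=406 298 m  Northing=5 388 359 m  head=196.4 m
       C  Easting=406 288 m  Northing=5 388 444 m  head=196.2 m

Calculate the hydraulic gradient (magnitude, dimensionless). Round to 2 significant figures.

0.011

Differences from A: to B (Δx, Δy, Δh) = (75, -80, +0.9); to C = (65, 5, +0.7).
Determinant of the coordinate differences = 75·5 − 65·(-80) = 5575.
∂h/∂x = [(+0.9)·5 − (+0.7)·(-80)] / 5575 = +0.01085
∂h/∂y = [75·(+0.7) − 65·(+0.9)] / 5575 = -0.001076
|∇h| = √(0.01085² + -0.001076²) = 0.0109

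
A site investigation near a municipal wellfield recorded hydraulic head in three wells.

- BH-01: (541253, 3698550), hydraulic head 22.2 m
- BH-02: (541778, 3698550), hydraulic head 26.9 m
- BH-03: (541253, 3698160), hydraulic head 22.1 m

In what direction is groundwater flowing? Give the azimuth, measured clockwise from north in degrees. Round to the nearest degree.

∂h/∂x = (26.9 − 22.2) / (541778 − 541253) = +0.008952
∂h/∂y = (22.1 − 22.2) / (3698160 − 3698550) = +0.0002564
Flow direction (−∇h) has components (-0.008952 E, -0.0002564 N).
Azimuth = atan2(E, N) = atan2(-0.008952, -0.0002564) = 268.4° ≈ 268°.

268°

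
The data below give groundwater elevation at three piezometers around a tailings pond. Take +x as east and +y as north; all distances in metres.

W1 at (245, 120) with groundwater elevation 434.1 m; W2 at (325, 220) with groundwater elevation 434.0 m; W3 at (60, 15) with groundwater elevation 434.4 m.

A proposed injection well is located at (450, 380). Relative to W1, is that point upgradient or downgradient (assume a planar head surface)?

With h = a·x + b·y + c and W1 as origin, the differences give:
  80·a + 100·b = -0.1
  (-185)·a + (-105)·b = +0.3
Eliminate b (×(-105) and ×100, subtract): 10100·a = -19.50 → a = ∂h/∂x = -0.001931
Back-substitute: b = ∂h/∂y = +0.0005446.
Head at (450, 380) = 434.1 + (-0.001931)·(205) + (+0.0005446)·(260) = 433.85 m.
That is lower than the 434.1 m at W1, so the point is downgradient.

downgradient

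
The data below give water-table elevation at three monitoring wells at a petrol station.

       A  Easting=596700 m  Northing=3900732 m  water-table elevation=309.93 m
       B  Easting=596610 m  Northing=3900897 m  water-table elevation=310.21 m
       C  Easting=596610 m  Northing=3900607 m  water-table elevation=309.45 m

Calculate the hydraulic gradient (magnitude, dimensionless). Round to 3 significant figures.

0.00312

Taking A as reference: B−A = (-90, 165, +0.28); C−A = (-90, -125, -0.48).
Solve a·Δx + b·Δy = Δh: det = (-90)·(-125) − (-90)·165 = 26100.
∂h/∂x = [(+0.28)·(-125) − (-0.48)·165] / 26100 = +0.001693
∂h/∂y = [(-90)·(-0.48) − (-90)·(+0.28)] / 26100 = +0.002621
|∇h| = √(0.001693² + 0.002621²) = 0.00312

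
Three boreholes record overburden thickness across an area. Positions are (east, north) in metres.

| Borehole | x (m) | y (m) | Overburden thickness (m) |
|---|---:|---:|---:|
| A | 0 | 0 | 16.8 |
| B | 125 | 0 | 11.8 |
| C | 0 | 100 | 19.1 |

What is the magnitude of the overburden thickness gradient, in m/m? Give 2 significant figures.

0.046 m/m

∂d/∂x = (11.8 − 16.8) / (125 − 0) = -0.04000
∂d/∂y = (19.1 − 16.8) / (100 − 0) = +0.02300
|∇f| = √(-0.04000² + 0.02300²) = 0.04614 m/m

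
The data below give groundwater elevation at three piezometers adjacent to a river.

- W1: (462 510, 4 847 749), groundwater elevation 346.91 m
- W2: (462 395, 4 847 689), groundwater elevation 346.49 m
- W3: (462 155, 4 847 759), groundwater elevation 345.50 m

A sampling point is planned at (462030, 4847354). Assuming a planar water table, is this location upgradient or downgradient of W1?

Differences from W1: to W2 (Δx, Δy, Δh) = (-115, -60, -0.42); to W3 = (-355, 10, -1.41).
Solve a·Δx + b·Δy = Δh: det = (-115)·10 − (-355)·(-60) = -22450.
∂h/∂x = [(-0.42)·10 − (-1.41)·(-60)] / -22450 = +0.003955
∂h/∂y = [(-115)·(-1.41) − (-355)·(-0.42)] / -22450 = -0.0005813
Head at (462030, 4847354) = 346.91 + (+0.003955)·(-480) + (-0.0005813)·(-395) = 345.24 m.
That is lower than the 346.91 m at W1, so the point is downgradient.

downgradient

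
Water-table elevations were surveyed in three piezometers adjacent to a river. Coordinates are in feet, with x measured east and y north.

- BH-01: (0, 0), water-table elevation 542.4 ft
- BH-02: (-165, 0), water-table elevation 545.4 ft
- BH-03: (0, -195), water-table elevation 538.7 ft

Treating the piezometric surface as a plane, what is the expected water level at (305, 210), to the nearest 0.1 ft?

540.8 ft

∂h/∂x = (545.4 − 542.4) / (-165 − 0) = -0.01818
∂h/∂y = (538.7 − 542.4) / (-195 − 0) = +0.01897
h(305, 210) = 542.4 + (-0.01818)·(305) + (+0.01897)·(210) = 542.4 -5.545 +3.985 = 540.839 ft.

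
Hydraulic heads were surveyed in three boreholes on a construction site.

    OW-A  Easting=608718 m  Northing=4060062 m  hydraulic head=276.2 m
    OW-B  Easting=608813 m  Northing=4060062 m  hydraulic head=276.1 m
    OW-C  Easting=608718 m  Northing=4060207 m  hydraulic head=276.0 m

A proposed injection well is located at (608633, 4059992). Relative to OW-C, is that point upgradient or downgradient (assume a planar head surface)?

∂h/∂x = (276.1 − 276.2) / (608813 − 608718) = -0.001053
∂h/∂y = (276.0 − 276.2) / (4060207 − 4060062) = -0.001379
Head at (608633, 4059992) = 276.2 + (-0.001053)·(-85) + (-0.001379)·(-70) = 276.39 m.
That is higher than the 276.0 m at OW-C, so the point is upgradient.

upgradient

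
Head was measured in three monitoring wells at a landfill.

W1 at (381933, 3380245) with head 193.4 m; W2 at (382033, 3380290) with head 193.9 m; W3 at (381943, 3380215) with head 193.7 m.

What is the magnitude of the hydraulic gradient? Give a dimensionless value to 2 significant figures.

Differences from W1: to W2 (Δx, Δy, Δh) = (100, 45, +0.5); to W3 = (10, -30, +0.3).
Solve a·Δx + b·Δy = Δh: det = 100·(-30) − 10·45 = -3450.
∂h/∂x = [(+0.5)·(-30) − (+0.3)·45] / -3450 = +0.008261
∂h/∂y = [100·(+0.3) − 10·(+0.5)] / -3450 = -0.007246
|∇h| = √(0.008261² + -0.007246²) = 0.01099

0.011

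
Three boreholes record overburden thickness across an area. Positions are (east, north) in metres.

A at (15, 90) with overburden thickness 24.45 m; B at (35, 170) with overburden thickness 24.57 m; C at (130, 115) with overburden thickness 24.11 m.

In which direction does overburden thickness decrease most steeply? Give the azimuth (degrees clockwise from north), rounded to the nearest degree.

Differences from A: to B (Δx, Δy, Δh) = (20, 80, +0.12); to C = (115, 25, -0.34).
Determinant of the coordinate differences = 20·25 − 115·80 = -8700.
∂d/∂x = [(+0.12)·25 − (-0.34)·80] / -8700 = -0.003471
∂d/∂y = [20·(-0.34) − 115·(+0.12)] / -8700 = +0.002368
Steepest decrease is along −∇f: components (+0.003471 E, -0.002368 N).
Azimuth = atan2(+0.003471, -0.002368) = 124.3° ≈ 124°.

124°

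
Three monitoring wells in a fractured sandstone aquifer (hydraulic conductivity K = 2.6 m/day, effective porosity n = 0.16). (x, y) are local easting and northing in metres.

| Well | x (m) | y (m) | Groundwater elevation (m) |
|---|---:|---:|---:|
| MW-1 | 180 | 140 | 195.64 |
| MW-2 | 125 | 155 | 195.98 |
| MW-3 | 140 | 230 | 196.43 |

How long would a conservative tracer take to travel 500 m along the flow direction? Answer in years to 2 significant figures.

Three-point gradient (reference MW-1): Δ to MW-2 = (-55, 15, +0.34), Δ to MW-3 = (-40, 90, +0.79).
∂h/∂x = -0.004310, ∂h/∂y = +0.006862 (det = -4350).
|∇h| = √(-0.004310² + 0.006862²) = 0.008103
Seepage velocity v = K·i/n = 2.6 × 0.008103 / 0.16 = 0.1317 m/day.
t = 500 / 0.1317 = 3797 days = 10.4 years.

10 years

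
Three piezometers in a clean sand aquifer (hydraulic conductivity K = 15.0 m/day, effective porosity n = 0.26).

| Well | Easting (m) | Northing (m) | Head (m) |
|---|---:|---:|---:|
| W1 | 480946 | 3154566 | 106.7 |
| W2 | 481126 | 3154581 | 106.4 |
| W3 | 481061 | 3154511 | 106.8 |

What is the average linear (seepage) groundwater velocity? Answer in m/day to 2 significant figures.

0.27 m/day

Differences from W1: to W2 (Δx, Δy, Δh) = (180, 15, -0.3); to W3 = (115, -55, +0.1).
Solve a·Δx + b·Δy = Δh: det = 180·(-55) − 115·15 = -11625.
∂h/∂x = [(-0.3)·(-55) − (+0.1)·15] / -11625 = -0.001290
∂h/∂y = [180·(+0.1) − 115·(-0.3)] / -11625 = -0.004516
|∇h| = √(-0.001290² + -0.004516²) = 0.004697
Seepage velocity v = K·i/n = 15.0 × 0.004697 / 0.26 = 0.271 m/day.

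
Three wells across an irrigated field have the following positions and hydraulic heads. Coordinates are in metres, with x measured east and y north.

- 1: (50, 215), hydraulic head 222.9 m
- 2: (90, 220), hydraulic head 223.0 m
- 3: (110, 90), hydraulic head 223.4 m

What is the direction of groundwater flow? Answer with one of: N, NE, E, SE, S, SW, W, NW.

Three-point gradient (reference 1): Δ to 2 = (40, 5, +0.1), Δ to 3 = (60, -125, +0.5).
∂h/∂x = +0.002830, ∂h/∂y = -0.002642 (det = -5300).
Flow = −∇h = (-0.002830 east, +0.002642 north), which points northwest.

NW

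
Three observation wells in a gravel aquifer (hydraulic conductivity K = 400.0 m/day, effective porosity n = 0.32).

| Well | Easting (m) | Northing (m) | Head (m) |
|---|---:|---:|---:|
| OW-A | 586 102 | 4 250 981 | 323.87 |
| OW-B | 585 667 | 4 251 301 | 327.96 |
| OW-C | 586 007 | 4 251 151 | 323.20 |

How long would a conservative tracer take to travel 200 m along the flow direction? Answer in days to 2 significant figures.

6.1 days

Differences from OW-A: to OW-B (Δx, Δy, Δh) = (-435, 320, +4.09); to OW-C = (-95, 170, -0.67).
Solve a·Δx + b·Δy = Δh: det = (-435)·170 − (-95)·320 = -43550.
∂h/∂x = [(+4.09)·170 − (-0.67)·320] / -43550 = -0.02089
∂h/∂y = [(-435)·(-0.67) − (-95)·(+4.09)] / -43550 = -0.01561
|∇h| = √(-0.02089² + -0.01561²) = 0.02608
Seepage velocity v = K·i/n = 400.0 × 0.02608 / 0.32 = 32.6 m/day.
t = 200 / 32.6 = 6.135 days.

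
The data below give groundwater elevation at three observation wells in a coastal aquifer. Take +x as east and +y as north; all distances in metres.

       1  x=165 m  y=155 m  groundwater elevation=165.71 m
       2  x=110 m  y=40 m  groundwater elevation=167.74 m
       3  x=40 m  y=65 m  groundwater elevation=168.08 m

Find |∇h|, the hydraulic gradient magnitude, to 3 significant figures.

0.0162

With h = a·x + b·y + c and 1 as origin, the differences give:
  (-55)·a + (-115)·b = +2.03
  (-125)·a + (-90)·b = +2.37
Eliminate b (×(-90) and ×(-115), subtract): -9425·a = 89.850 → a = ∂h/∂x = -0.009533
Back-substitute: b = ∂h/∂y = -0.01309.
|∇h| = √(-0.009533² + -0.01309²) = 0.01619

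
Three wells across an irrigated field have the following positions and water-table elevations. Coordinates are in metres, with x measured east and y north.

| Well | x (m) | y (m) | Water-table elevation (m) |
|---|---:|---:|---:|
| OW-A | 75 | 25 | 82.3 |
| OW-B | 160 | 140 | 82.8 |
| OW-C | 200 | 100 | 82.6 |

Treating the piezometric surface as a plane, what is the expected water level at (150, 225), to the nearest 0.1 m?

Taking OW-A as reference: OW-B−OW-A = (85, 115, +0.5); OW-C−OW-A = (125, 75, +0.3).
Solve a·Δx + b·Δy = Δh: det = 85·75 − 125·115 = -8000.
∂h/∂x = [(+0.5)·75 − (+0.3)·115] / -8000 = -0.0003750
∂h/∂y = [85·(+0.3) − 125·(+0.5)] / -8000 = +0.004625
h(150, 225) = 82.3 + (-0.0003750)·(75) + (+0.004625)·(200) = 82.3 -0.028 +0.925 = 83.197 m.

83.2 m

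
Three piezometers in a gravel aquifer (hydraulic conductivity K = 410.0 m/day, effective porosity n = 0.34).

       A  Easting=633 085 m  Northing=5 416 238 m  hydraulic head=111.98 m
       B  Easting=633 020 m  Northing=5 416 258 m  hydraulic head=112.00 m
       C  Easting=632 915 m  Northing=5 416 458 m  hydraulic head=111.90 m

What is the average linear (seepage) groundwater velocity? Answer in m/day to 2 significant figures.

Differences from A: to B (Δx, Δy, Δh) = (-65, 20, +0.02); to C = (-170, 220, -0.08).
Determinant of the coordinate differences = (-65)·220 − (-170)·20 = -10900.
∂h/∂x = [(+0.02)·220 − (-0.08)·20] / -10900 = -0.0005505
∂h/∂y = [(-65)·(-0.08) − (-170)·(+0.02)] / -10900 = -0.0007890
|∇h| = √(-0.0005505² + -0.0007890²) = 0.0009621
Seepage velocity v = K·i/n = 410.0 × 0.0009621 / 0.34 = 1.16 m/day.

1.2 m/day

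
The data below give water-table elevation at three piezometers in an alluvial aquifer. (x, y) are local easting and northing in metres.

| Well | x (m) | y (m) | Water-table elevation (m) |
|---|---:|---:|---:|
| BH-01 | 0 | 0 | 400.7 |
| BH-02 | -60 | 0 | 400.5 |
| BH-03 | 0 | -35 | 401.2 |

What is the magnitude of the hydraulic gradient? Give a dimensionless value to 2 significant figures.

0.015

∂h/∂x = (400.5 − 400.7) / (-60 − 0) = +0.003333
∂h/∂y = (401.2 − 400.7) / (-35 − 0) = -0.01429
|∇h| = √(0.003333² + -0.01429²) = 0.01467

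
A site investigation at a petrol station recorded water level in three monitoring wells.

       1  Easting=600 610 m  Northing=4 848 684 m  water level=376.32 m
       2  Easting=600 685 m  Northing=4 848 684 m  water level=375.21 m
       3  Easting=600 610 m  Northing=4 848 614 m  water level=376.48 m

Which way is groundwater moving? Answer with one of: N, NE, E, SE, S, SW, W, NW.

∂h/∂x = (375.21 − 376.32) / (600685 − 600610) = -0.01480
∂h/∂y = (376.48 − 376.32) / (4848614 − 4848684) = -0.002286
Flow = −∇h = (+0.01480 east, +0.002286 north), which points east.

E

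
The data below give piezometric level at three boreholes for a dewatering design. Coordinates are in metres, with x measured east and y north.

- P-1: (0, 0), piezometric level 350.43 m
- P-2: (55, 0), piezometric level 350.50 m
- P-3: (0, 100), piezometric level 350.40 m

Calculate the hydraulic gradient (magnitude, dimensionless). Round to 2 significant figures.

0.0013

∂h/∂x = (350.50 − 350.43) / (55 − 0) = +0.001273
∂h/∂y = (350.40 − 350.43) / (100 − 0) = -0.0003000
|∇h| = √(0.001273² + -0.0003000²) = 0.001308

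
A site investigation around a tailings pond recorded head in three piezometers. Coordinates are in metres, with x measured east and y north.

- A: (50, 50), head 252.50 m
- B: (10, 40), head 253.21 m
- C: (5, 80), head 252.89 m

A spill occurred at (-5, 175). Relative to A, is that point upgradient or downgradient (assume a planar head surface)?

downgradient

Differences from A: to B (Δx, Δy, Δh) = (-40, -10, +0.71); to C = (-45, 30, +0.39).
Determinant of the coordinate differences = (-40)·30 − (-45)·(-10) = -1650.
∂h/∂x = [(+0.71)·30 − (+0.39)·(-10)] / -1650 = -0.01527
∂h/∂y = [(-40)·(+0.39) − (-45)·(+0.71)] / -1650 = -0.009909
Head at (-5, 175) = 252.50 + (-0.01527)·(-55) + (-0.009909)·(125) = 252.10 m.
That is lower than the 252.50 m at A, so the point is downgradient.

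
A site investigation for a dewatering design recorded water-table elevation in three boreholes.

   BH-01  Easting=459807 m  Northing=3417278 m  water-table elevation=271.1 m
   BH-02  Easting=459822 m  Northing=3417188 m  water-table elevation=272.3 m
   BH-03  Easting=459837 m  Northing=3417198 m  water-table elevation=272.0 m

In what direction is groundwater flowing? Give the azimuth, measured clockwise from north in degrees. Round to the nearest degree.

034°

Taking BH-01 as reference: BH-02−BH-01 = (15, -90, +1.2); BH-03−BH-01 = (30, -80, +0.9).
Solve a·Δx + b·Δy = Δh: det = 15·(-80) − 30·(-90) = 1500.
∂h/∂x = [(+1.2)·(-80) − (+0.9)·(-90)] / 1500 = -0.01000
∂h/∂y = [15·(+0.9) − 30·(+1.2)] / 1500 = -0.01500
Flow direction (−∇h) has components (+0.01000 E, +0.01500 N).
Azimuth = atan2(E, N) = atan2(+0.01000, +0.01500) = 33.7° ≈ 034°.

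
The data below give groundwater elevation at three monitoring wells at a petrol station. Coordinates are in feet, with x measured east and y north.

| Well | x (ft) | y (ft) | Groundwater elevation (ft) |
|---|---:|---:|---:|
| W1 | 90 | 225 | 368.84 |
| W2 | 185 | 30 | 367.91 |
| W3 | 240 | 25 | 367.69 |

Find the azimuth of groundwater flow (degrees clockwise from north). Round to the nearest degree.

128°

Three-point gradient (reference W1): Δ to W2 = (95, -195, -0.93), Δ to W3 = (150, -200, -1.15).
∂h/∂x = -0.003732, ∂h/∂y = +0.002951 (det = 10250).
Flow direction (−∇h) has components (+0.003732 E, -0.002951 N).
Azimuth = atan2(E, N) = atan2(+0.003732, -0.002951) = 128.3° ≈ 128°.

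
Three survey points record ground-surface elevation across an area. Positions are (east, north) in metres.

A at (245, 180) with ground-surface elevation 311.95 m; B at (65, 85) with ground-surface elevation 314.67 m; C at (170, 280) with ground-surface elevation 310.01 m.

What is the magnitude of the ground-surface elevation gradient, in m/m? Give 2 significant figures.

0.022 m/m

Three-point gradient (reference A): Δ to B = (-180, -95, +2.72), Δ to C = (-75, 100, -1.94).
∂z/∂x = -0.003491, ∂z/∂y = -0.02202 (det = -25125).
|∇f| = √(-0.003491² + -0.02202²) = 0.0223 m/m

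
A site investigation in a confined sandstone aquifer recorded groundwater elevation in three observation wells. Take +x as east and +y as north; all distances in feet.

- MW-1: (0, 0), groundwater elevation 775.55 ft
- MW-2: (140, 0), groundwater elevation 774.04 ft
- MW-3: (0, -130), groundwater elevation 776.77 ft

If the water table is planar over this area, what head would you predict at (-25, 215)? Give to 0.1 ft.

773.8 ft

∂h/∂x = (774.04 − 775.55) / (140 − 0) = -0.01079
∂h/∂y = (776.77 − 775.55) / (-130 − 0) = -0.009385
h(-25, 215) = 775.55 + (-0.01079)·(-25) + (-0.009385)·(215) = 775.55 +0.270 -2.018 = 773.802 ft.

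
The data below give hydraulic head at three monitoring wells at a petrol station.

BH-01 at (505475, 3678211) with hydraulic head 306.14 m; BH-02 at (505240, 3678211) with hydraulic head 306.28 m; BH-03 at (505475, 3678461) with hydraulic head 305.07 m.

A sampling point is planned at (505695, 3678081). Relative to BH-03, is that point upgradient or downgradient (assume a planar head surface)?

upgradient

∂h/∂x = (306.28 − 306.14) / (505240 − 505475) = -0.0005957
∂h/∂y = (305.07 − 306.14) / (3678461 − 3678211) = -0.004280
Head at (505695, 3678081) = 306.14 + (-0.0005957)·(220) + (-0.004280)·(-130) = 306.57 m.
That is higher than the 305.07 m at BH-03, so the point is upgradient.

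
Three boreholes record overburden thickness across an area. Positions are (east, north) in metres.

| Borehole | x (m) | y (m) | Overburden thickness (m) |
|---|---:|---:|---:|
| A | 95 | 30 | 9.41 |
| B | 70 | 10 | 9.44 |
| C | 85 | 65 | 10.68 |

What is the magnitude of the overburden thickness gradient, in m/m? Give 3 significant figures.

0.0382 m/m

With d = a·x + b·y + c and A as origin, the differences give:
  (-25)·a + (-20)·b = +0.03
  (-10)·a + 35·b = +1.27
Eliminate b (×35 and ×(-20), subtract): -1075·a = 26.450 → a = ∂d/∂x = -0.02460
Back-substitute: b = ∂d/∂y = +0.02926.
|∇f| = √(-0.02460² + 0.02926²) = 0.03823 m/m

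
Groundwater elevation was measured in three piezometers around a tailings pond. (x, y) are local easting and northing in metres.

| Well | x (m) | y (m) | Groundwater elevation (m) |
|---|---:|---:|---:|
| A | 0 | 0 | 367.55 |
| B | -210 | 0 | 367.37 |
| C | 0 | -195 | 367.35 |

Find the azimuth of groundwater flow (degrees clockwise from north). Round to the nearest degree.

220°

∂h/∂x = (367.37 − 367.55) / (-210 − 0) = +0.0008571
∂h/∂y = (367.35 − 367.55) / (-195 − 0) = +0.001026
Flow direction (−∇h) has components (-0.0008571 E, -0.001026 N).
Azimuth = atan2(E, N) = atan2(-0.0008571, -0.001026) = 219.9° ≈ 220°.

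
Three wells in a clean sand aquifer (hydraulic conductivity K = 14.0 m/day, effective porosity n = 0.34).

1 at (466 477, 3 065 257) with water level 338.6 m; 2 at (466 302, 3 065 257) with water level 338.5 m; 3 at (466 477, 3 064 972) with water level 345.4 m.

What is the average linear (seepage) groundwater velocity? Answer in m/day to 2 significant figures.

∂h/∂x = (338.5 − 338.6) / (466302 − 466477) = +0.0005714
∂h/∂y = (345.4 − 338.6) / (3064972 − 3065257) = -0.02386
|∇h| = √(0.0005714² + -0.02386²) = 0.02387
Seepage velocity v = K·i/n = 14.0 × 0.02387 / 0.34 = 0.9829 m/day.

0.98 m/day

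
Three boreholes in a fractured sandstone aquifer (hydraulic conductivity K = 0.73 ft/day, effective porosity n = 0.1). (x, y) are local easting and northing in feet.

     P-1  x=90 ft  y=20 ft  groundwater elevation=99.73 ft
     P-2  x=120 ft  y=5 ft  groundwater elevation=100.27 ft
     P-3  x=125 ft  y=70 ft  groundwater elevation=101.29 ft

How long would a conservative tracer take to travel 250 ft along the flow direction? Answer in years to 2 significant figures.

3.3 years

With h = a·x + b·y + c and P-1 as origin, the differences give:
  30·a + (-15)·b = +0.54
  35·a + 50·b = +1.56
Eliminate b (×50 and ×(-15), subtract): 2025·a = 50.400 → a = ∂h/∂x = +0.02489
Back-substitute: b = ∂h/∂y = +0.01378.
|∇h| = √(0.02489² + 0.01378²) = 0.02845
Seepage velocity v = K·i/n = 0.73 × 0.02845 / 0.1 = 0.2077 ft/day.
t = 250 / 0.2077 = 1204 days = 3.3 years.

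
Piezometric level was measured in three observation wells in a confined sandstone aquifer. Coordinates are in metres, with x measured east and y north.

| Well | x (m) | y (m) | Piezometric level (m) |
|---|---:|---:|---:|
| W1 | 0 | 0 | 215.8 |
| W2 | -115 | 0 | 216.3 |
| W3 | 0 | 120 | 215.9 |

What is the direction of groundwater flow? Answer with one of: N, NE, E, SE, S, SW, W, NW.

E

∂h/∂x = (216.3 − 215.8) / (-115 − 0) = -0.004348
∂h/∂y = (215.9 − 215.8) / (120 − 0) = +0.0008333
Flow = −∇h = (+0.004348 east, -0.0008333 north), which points east.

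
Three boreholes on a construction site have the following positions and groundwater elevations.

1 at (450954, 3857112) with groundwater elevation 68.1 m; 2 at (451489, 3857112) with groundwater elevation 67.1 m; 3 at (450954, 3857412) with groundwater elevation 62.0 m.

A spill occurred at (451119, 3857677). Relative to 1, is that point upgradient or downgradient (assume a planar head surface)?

downgradient

∂h/∂x = (67.1 − 68.1) / (451489 − 450954) = -0.001869
∂h/∂y = (62.0 − 68.1) / (3857412 − 3857112) = -0.02033
Head at (451119, 3857677) = 68.1 + (-0.001869)·(165) + (-0.02033)·(565) = 56.30 m.
That is lower than the 68.1 m at 1, so the point is downgradient.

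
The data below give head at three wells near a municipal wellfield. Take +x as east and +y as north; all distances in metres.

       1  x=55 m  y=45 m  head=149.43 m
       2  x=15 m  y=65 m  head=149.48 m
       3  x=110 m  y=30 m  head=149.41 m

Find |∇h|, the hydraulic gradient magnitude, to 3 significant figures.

Taking 1 as reference: 2−1 = (-40, 20, +0.05); 3−1 = (55, -15, -0.02).
Determinant of the coordinate differences = (-40)·(-15) − 55·20 = -500.
∂h/∂x = [(+0.05)·(-15) − (-0.02)·20] / -500 = +0.0007000
∂h/∂y = [(-40)·(-0.02) − 55·(+0.05)] / -500 = +0.003900
|∇h| = √(0.0007000² + 0.003900²) = 0.003962

0.00396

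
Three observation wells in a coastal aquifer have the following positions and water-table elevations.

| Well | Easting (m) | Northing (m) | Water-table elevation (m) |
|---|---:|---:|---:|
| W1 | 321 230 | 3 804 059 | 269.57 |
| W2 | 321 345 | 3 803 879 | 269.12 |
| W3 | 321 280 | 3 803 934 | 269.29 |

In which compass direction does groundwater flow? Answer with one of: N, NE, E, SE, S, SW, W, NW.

Differences from W1: to W2 (Δx, Δy, Δh) = (115, -180, -0.45); to W3 = (50, -125, -0.28).
Determinant of the coordinate differences = 115·(-125) − 50·(-180) = -5375.
∂h/∂x = [(-0.45)·(-125) − (-0.28)·(-180)] / -5375 = -0.001088
∂h/∂y = [115·(-0.28) − 50·(-0.45)] / -5375 = +0.001805
Flow = −∇h = (+0.001088 east, -0.001805 north), which points southeast.

SE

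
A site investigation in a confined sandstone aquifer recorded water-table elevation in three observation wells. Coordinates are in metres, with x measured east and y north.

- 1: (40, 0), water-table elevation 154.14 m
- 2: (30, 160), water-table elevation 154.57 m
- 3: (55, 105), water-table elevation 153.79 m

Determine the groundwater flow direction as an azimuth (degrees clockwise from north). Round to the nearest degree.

092°

Three-point gradient (reference 1): Δ to 2 = (-10, 160, +0.43), Δ to 3 = (15, 105, -0.35).
∂h/∂x = -0.02932, ∂h/∂y = +0.0008551 (det = -3450).
Flow direction (−∇h) has components (+0.02932 E, -0.0008551 N).
Azimuth = atan2(E, N) = atan2(+0.02932, -0.0008551) = 91.7° ≈ 092°.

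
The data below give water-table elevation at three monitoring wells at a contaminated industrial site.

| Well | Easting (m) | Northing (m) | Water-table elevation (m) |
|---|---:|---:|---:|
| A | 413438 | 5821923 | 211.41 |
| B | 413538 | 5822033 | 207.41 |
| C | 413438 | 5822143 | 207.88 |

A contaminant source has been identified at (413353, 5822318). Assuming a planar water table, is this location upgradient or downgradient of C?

Three-point gradient (reference A): Δ to B = (100, 110, -4.00), Δ to C = (0, 220, -3.53).
∂h/∂x = -0.02235, ∂h/∂y = -0.01605 (det = 22000).
Head at (413353, 5822318) = 211.41 + (-0.02235)·(-85) + (-0.01605)·(395) = 206.97 m.
That is lower than the 207.88 m at C, so the point is downgradient.

downgradient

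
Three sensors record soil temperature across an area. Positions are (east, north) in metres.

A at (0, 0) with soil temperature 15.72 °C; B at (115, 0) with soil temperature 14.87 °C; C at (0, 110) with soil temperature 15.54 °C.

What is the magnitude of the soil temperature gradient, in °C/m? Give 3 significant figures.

0.00757 °C/m

∂T/∂x = (14.87 − 15.72) / (115 − 0) = -0.007391
∂T/∂y = (15.54 − 15.72) / (110 − 0) = -0.001636
|∇f| = √(-0.007391² + -0.001636²) = 0.00757 °C/m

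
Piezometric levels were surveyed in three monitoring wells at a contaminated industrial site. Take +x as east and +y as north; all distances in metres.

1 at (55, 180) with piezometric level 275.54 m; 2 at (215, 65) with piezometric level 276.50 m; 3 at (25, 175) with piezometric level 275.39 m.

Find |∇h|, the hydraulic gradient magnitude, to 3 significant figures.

Taking 1 as reference: 2−1 = (160, -115, +0.96); 3−1 = (-30, -5, -0.15).
Determinant of the coordinate differences = 160·(-5) − (-30)·(-115) = -4250.
∂h/∂x = [(+0.96)·(-5) − (-0.15)·(-115)] / -4250 = +0.005188
∂h/∂y = [160·(-0.15) − (-30)·(+0.96)] / -4250 = -0.001129
|∇h| = √(0.005188² + -0.001129²) = 0.005309

0.00531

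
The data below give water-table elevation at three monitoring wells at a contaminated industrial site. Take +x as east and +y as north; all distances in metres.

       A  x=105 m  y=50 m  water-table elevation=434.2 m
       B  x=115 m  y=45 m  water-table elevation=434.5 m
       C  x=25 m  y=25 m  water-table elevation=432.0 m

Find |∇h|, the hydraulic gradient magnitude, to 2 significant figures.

Differences from A: to B (Δx, Δy, Δh) = (10, -5, +0.3); to C = (-80, -25, -2.2).
Determinant of the coordinate differences = 10·(-25) − (-80)·(-5) = -650.
∂h/∂x = [(+0.3)·(-25) − (-2.2)·(-5)] / -650 = +0.02846
∂h/∂y = [10·(-2.2) − (-80)·(+0.3)] / -650 = -0.003077
|∇h| = √(0.02846² + -0.003077²) = 0.02863

0.029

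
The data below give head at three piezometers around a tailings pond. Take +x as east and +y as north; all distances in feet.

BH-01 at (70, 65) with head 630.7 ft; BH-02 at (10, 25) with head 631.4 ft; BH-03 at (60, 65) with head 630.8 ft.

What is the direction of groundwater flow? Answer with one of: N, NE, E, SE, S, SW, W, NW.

With h = a·x + b·y + c and BH-01 as origin, the differences give:
  (-60)·a + (-40)·b = +0.7
  (-10)·a + 0·b = +0.1
Eliminate b (×0 and ×(-40), subtract): -400·a = 4.00 → a = ∂h/∂x = -0.010000
Back-substitute: b = ∂h/∂y = -0.002500.
Flow = −∇h = (+0.010000 east, +0.002500 north), which points east.

E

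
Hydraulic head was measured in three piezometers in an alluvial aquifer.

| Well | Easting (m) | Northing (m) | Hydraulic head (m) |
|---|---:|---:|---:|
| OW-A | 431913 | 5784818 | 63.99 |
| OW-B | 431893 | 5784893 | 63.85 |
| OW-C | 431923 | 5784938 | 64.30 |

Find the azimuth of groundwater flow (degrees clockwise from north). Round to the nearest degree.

263°

Taking OW-A as reference: OW-B−OW-A = (-20, 75, -0.14); OW-C−OW-A = (10, 120, +0.31).
Determinant of the coordinate differences = (-20)·120 − 10·75 = -3150.
∂h/∂x = [(-0.14)·120 − (+0.31)·75] / -3150 = +0.01271
∂h/∂y = [(-20)·(+0.31) − 10·(-0.14)] / -3150 = +0.001524
Flow direction (−∇h) has components (-0.01271 E, -0.001524 N).
Azimuth = atan2(E, N) = atan2(-0.01271, -0.001524) = 263.2° ≈ 263°.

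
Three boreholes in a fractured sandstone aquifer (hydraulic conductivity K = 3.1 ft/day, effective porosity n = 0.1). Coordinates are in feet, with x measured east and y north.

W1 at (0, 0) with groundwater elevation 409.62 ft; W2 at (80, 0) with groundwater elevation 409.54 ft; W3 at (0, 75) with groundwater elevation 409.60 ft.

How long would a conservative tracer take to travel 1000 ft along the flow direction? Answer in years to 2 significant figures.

∂h/∂x = (409.54 − 409.62) / (80 − 0) = -0.0010000
∂h/∂y = (409.60 − 409.62) / (75 − 0) = -0.0002667
|∇h| = √(-0.0010000² + -0.0002667²) = 0.001035
Seepage velocity v = K·i/n = 3.1 × 0.001035 / 0.1 = 0.03208 ft/day.
t = 1000 / 0.03208 = 3.117e+04 days = 85.3 years.

85 years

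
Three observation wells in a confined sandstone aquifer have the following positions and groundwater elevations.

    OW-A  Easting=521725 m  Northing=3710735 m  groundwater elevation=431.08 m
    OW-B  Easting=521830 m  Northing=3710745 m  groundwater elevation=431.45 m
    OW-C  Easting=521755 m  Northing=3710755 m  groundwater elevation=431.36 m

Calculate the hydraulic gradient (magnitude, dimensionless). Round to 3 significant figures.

Taking OW-A as reference: OW-B−OW-A = (105, 10, +0.37); OW-C−OW-A = (30, 20, +0.28).
Determinant of the coordinate differences = 105·20 − 30·10 = 1800.
∂h/∂x = [(+0.37)·20 − (+0.28)·10] / 1800 = +0.002556
∂h/∂y = [105·(+0.28) − 30·(+0.37)] / 1800 = +0.01017
|∇h| = √(0.002556² + 0.01017²) = 0.01049

0.0105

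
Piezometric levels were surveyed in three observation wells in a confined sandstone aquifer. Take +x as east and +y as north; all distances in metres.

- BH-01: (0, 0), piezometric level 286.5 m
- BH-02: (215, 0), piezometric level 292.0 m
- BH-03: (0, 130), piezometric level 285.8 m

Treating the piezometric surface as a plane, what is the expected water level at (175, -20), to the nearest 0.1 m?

291.1 m

∂h/∂x = (292.0 − 286.5) / (215 − 0) = +0.02558
∂h/∂y = (285.8 − 286.5) / (130 − 0) = -0.005385
h(175, -20) = 286.5 + (+0.02558)·(175) + (-0.005385)·(-20) = 286.5 +4.477 +0.108 = 291.084 m.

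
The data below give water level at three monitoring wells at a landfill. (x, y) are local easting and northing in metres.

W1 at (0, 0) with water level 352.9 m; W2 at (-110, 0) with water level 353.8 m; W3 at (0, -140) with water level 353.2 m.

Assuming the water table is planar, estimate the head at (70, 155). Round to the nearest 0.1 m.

352.0 m

∂h/∂x = (353.8 − 352.9) / (-110 − 0) = -0.008182
∂h/∂y = (353.2 − 352.9) / (-140 − 0) = -0.002143
h(70, 155) = 352.9 + (-0.008182)·(70) + (-0.002143)·(155) = 352.9 -0.573 -0.332 = 351.995 m.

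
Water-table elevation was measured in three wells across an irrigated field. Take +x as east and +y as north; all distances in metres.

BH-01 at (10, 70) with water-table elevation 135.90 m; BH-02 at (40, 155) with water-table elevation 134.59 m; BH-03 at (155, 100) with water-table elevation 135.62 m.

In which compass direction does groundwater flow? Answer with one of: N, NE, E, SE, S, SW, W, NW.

Three-point gradient (reference BH-01): Δ to BH-02 = (30, 85, -1.31), Δ to BH-03 = (145, 30, -0.28).
∂h/∂x = +0.001357, ∂h/∂y = -0.01589 (det = -11425).
Flow = −∇h = (-0.001357 east, +0.01589 north), which points north.

N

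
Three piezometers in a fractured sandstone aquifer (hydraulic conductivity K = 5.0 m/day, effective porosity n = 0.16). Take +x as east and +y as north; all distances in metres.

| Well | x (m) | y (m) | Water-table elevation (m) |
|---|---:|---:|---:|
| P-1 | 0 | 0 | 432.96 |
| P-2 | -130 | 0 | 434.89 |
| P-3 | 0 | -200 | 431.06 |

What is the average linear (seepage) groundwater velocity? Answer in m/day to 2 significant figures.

∂h/∂x = (434.89 − 432.96) / (-130 − 0) = -0.01485
∂h/∂y = (431.06 − 432.96) / (-200 − 0) = +0.009500
|∇h| = √(-0.01485² + 0.009500²) = 0.01763
Seepage velocity v = K·i/n = 5.0 × 0.01763 / 0.16 = 0.5509 m/day.

0.55 m/day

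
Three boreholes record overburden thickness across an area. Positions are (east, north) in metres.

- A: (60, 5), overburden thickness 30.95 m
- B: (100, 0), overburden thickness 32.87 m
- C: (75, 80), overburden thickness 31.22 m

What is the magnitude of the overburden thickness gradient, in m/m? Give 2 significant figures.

With d = a·x + b·y + c and A as origin, the differences give:
  40·a + (-5)·b = +1.92
  15·a + 75·b = +0.27
Eliminate b (×75 and ×(-5), subtract): 3075·a = 145.350 → a = ∂d/∂x = +0.04727
Back-substitute: b = ∂d/∂y = -0.005854.
|∇f| = √(0.04727² + -0.005854²) = 0.04763 m/m

0.048 m/m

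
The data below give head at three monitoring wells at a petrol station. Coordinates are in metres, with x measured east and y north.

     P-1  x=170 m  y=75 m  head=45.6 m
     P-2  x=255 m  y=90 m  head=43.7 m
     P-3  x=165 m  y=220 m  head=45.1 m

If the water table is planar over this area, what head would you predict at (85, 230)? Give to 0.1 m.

Differences from P-1: to P-2 (Δx, Δy, Δh) = (85, 15, -1.9); to P-3 = (-5, 145, -0.5).
Determinant of the coordinate differences = 85·145 − (-5)·15 = 12400.
∂h/∂x = [(-1.9)·145 − (-0.5)·15] / 12400 = -0.02161
∂h/∂y = [85·(-0.5) − (-5)·(-1.9)] / 12400 = -0.004194
h(85, 230) = 45.6 + (-0.02161)·(-85) + (-0.004194)·(155) = 45.6 +1.837 -0.650 = 46.787 m.

46.8 m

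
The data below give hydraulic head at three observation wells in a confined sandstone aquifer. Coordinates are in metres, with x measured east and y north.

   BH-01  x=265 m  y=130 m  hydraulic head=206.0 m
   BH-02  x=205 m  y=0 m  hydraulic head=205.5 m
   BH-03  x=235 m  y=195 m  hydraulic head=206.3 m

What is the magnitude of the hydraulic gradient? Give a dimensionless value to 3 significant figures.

With h = a·x + b·y + c and BH-01 as origin, the differences give:
  (-60)·a + (-130)·b = -0.5
  (-30)·a + 65·b = +0.3
Eliminate b (×65 and ×(-130), subtract): -7800·a = 6.50 → a = ∂h/∂x = -0.0008333
Back-substitute: b = ∂h/∂y = +0.004231.
|∇h| = √(-0.0008333² + 0.004231²) = 0.004312

0.00431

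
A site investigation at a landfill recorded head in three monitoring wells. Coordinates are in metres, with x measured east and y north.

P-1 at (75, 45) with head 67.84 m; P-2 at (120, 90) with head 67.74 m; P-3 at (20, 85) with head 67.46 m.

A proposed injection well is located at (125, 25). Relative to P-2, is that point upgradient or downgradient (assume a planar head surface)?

Taking P-1 as reference: P-2−P-1 = (45, 45, -0.10); P-3−P-1 = (-55, 40, -0.38).
Determinant of the coordinate differences = 45·40 − (-55)·45 = 4275.
∂h/∂x = [(-0.10)·40 − (-0.38)·45] / 4275 = +0.003064
∂h/∂y = [45·(-0.38) − (-55)·(-0.10)] / 4275 = -0.005287
Head at (125, 25) = 67.84 + (+0.003064)·(50) + (-0.005287)·(-20) = 68.10 m.
That is higher than the 67.74 m at P-2, so the point is upgradient.

upgradient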